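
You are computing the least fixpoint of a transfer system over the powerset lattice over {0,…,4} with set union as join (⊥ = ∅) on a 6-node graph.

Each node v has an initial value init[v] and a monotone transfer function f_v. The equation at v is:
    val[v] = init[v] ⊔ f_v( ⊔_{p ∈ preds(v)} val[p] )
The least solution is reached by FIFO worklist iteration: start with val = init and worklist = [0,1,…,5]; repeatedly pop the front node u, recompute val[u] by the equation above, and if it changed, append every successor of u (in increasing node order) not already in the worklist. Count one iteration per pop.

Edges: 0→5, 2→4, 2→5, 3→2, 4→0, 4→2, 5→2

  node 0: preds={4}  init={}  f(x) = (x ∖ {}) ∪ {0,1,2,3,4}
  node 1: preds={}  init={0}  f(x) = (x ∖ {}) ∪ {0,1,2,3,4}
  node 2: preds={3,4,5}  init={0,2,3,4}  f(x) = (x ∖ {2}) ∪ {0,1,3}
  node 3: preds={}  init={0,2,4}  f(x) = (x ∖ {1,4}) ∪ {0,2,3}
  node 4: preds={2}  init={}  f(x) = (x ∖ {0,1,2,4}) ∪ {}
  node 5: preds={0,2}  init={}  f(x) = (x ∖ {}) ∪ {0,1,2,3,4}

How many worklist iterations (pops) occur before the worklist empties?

8

Iteration log — 8 steps:
  step 1. node 0  ⊔preds={}  new={0,1,2,3,4}  old={}  +wl: 
  step 2. node 1  ⊔preds={}  new={0,1,2,3,4}  old={0}  +wl: 
  step 3. node 2  ⊔preds={0,2,4}  new={0,1,2,3,4}  old={0,2,3,4}  +wl: 
  step 4. node 3  ⊔preds={}  new={0,2,3,4}  old={0,2,4}  +wl: 2
  step 5. node 4  ⊔preds={0,1,2,3,4}  new={3}  old={}  +wl: 0
  step 6. node 5  ⊔preds={0,1,2,3,4}  new={0,1,2,3,4}  old={}  +wl: 
  step 7. node 2  ⊔preds={0,1,2,3,4}  new={0,1,2,3,4}  stable
  step 8. node 0  ⊔preds={3}  new={0,1,2,3,4}  stable

Least fixpoint reached:
  node 0: {0,1,2,3,4}
  node 1: {0,1,2,3,4}
  node 2: {0,1,2,3,4}
  node 3: {0,2,3,4}
  node 4: {3}
  node 5: {0,1,2,3,4}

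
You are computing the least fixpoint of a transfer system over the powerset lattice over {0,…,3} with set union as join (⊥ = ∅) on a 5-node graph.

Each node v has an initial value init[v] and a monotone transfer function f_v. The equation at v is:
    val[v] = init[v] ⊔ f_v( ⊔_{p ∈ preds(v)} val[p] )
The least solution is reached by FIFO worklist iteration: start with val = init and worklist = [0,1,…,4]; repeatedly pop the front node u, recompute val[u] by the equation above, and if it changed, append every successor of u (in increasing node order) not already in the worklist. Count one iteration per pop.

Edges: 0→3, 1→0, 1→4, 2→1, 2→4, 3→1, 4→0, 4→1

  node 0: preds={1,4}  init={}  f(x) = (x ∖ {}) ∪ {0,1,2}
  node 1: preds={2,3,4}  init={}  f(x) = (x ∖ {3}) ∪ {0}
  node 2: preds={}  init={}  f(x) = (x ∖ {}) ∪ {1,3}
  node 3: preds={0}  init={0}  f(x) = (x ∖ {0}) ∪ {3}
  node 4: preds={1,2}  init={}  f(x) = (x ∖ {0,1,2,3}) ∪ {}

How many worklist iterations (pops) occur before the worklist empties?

9

Iteration log — 9 steps:
  step 1. node 0  ⊔preds={}  new={0,1,2}  old={}  +wl: 
  step 2. node 1  ⊔preds={0}  new={0}  old={}  +wl: 0
  step 3. node 2  ⊔preds={}  new={1,3}  old={}  +wl: 1
  step 4. node 3  ⊔preds={0,1,2}  new={0,1,2,3}  old={0}  +wl: 
  step 5. node 4  ⊔preds={0,1,3}  new={}  stable
  step 6. node 0  ⊔preds={0}  new={0,1,2}  stable
  step 7. node 1  ⊔preds={0,1,2,3}  new={0,1,2}  old={0}  +wl: 0,4
  step 8. node 0  ⊔preds={0,1,2}  new={0,1,2}  stable
  step 9. node 4  ⊔preds={0,1,2,3}  new={}  stable

Least fixpoint reached:
  node 0: {0,1,2}
  node 1: {0,1,2}
  node 2: {1,3}
  node 3: {0,1,2,3}
  node 4: {}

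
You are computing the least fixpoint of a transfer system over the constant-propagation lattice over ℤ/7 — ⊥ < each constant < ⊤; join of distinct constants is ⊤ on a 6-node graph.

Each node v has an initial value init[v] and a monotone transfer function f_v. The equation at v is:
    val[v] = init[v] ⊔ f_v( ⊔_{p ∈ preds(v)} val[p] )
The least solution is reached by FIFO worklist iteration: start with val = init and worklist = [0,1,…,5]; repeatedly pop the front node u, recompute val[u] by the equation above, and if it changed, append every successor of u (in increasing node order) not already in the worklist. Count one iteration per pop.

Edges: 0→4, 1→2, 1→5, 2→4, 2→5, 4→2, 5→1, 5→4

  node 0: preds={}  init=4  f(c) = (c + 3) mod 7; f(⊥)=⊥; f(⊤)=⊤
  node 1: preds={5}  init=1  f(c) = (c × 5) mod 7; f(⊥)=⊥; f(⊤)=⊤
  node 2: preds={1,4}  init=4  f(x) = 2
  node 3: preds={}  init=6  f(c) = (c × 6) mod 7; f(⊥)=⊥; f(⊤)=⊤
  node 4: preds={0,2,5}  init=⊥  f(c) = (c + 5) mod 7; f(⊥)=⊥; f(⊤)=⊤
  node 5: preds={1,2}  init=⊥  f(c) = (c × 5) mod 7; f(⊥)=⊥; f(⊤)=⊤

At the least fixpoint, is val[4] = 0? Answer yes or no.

no

Worklist (11 pops):
  #1 pop 0: in=⊥ → 4 (no change)
  #2 pop 1: in=⊥ → 1 (no change)
  #3 pop 2: in=1 → ⊤ (was 4); enqueue []
  #4 pop 3: in=⊥ → 6 (no change)
  #5 pop 4: in=⊤ → ⊤ (was ⊥); enqueue [2]
  #6 pop 5: in=⊤ → ⊤ (was ⊥); enqueue [1,4]
  #7 pop 2: in=⊤ → ⊤ (no change)
  #8 pop 1: in=⊤ → ⊤ (was 1); enqueue [2,5]
  #9 pop 4: in=⊤ → ⊤ (no change)
  #10 pop 2: in=⊤ → ⊤ (no change)
  #11 pop 5: in=⊤ → ⊤ (no change)

Fixpoint:
  val[0] = 4
  val[1] = ⊤
  val[2] = ⊤
  val[3] = 6
  val[4] = ⊤
  val[5] = ⊤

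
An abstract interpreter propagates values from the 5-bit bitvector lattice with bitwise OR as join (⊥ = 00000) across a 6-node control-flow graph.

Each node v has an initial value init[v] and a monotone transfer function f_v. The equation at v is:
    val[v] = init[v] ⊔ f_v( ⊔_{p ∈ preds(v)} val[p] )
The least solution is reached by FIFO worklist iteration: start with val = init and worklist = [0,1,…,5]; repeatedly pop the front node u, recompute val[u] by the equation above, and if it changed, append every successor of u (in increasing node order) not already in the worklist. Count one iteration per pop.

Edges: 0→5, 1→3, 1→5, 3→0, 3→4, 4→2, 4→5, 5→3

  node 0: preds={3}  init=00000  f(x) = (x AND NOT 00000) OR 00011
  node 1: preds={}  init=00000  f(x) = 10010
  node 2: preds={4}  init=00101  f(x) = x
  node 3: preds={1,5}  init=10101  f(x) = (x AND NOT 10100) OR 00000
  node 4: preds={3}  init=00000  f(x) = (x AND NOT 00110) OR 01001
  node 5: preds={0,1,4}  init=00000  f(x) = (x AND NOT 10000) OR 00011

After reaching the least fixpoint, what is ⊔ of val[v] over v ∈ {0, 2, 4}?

11111

Iteration log — 12 steps:
  step 1. node 0  ⊔preds=10101  new=10111  old=00000  +wl: 
  step 2. node 1  ⊔preds=00000  new=10010  old=00000  +wl: 
  step 3. node 2  ⊔preds=00000  new=00101  stable
  step 4. node 3  ⊔preds=10010  new=10111  old=10101  +wl: 0
  step 5. node 4  ⊔preds=10111  new=11001  old=00000  +wl: 2
  step 6. node 5  ⊔preds=11111  new=01111  old=00000  +wl: 3
  step 7. node 0  ⊔preds=10111  new=10111  stable
  step 8. node 2  ⊔preds=11001  new=11101  old=00101  +wl: 
  step 9. node 3  ⊔preds=11111  new=11111  old=10111  +wl: 0,4
  step 10. node 0  ⊔preds=11111  new=11111  old=10111  +wl: 5
  step 11. node 4  ⊔preds=11111  new=11001  stable
  step 12. node 5  ⊔preds=11111  new=01111  stable

Least fixpoint reached:
  node 0: 11111
  node 1: 10010
  node 2: 11101
  node 3: 11111
  node 4: 11001
  node 5: 01111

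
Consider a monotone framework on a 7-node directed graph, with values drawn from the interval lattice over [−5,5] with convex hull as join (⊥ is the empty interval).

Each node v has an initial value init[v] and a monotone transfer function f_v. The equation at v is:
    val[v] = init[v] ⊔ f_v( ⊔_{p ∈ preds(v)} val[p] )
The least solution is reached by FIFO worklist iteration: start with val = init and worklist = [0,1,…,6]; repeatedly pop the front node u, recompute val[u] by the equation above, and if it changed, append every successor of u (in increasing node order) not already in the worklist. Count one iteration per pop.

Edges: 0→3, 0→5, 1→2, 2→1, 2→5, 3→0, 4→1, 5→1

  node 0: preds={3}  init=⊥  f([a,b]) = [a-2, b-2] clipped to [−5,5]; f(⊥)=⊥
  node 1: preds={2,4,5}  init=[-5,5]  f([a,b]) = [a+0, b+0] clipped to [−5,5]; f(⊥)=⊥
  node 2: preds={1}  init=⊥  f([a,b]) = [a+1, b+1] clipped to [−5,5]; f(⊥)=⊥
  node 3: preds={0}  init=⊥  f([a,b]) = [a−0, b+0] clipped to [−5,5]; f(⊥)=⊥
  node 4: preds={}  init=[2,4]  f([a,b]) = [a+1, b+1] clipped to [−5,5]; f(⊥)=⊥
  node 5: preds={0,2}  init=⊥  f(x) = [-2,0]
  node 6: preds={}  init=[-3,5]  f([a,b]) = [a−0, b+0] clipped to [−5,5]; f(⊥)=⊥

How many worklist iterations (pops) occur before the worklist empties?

Iteration log — 8 steps:
  step 1. node 0  ⊔preds=⊥  new=⊥  stable
  step 2. node 1  ⊔preds=[2,4]  new=[-5,5]  stable
  step 3. node 2  ⊔preds=[-5,5]  new=[-4,5]  old=⊥  +wl: 1
  step 4. node 3  ⊔preds=⊥  new=⊥  stable
  step 5. node 4  ⊔preds=⊥  new=[2,4]  stable
  step 6. node 5  ⊔preds=[-4,5]  new=[-2,0]  old=⊥  +wl: 
  step 7. node 6  ⊔preds=⊥  new=[-3,5]  stable
  step 8. node 1  ⊔preds=[-4,5]  new=[-5,5]  stable

Least fixpoint reached:
  node 0: ⊥
  node 1: [-5,5]
  node 2: [-4,5]
  node 3: ⊥
  node 4: [2,4]
  node 5: [-2,0]
  node 6: [-3,5]

8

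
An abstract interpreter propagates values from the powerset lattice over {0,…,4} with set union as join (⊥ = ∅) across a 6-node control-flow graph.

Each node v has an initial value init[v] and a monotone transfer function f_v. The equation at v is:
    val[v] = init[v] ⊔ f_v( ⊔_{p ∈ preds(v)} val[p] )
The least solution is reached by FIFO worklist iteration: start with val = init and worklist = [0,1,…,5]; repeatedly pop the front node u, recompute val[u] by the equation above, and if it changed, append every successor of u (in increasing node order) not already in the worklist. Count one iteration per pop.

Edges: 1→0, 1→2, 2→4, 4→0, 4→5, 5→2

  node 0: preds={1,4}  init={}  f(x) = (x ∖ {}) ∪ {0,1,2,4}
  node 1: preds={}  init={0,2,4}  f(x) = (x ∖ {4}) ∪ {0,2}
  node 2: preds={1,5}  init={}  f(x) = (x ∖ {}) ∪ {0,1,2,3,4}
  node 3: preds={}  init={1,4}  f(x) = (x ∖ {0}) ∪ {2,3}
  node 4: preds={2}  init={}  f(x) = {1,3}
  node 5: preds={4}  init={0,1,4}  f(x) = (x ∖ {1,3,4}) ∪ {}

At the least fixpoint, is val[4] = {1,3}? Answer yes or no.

yes

Iteration log — 7 steps:
  step 1. node 0  ⊔preds={0,2,4}  new={0,1,2,4}  old={}  +wl: 
  step 2. node 1  ⊔preds={}  new={0,2,4}  stable
  step 3. node 2  ⊔preds={0,1,2,4}  new={0,1,2,3,4}  old={}  +wl: 
  step 4. node 3  ⊔preds={}  new={1,2,3,4}  old={1,4}  +wl: 
  step 5. node 4  ⊔preds={0,1,2,3,4}  new={1,3}  old={}  +wl: 0
  step 6. node 5  ⊔preds={1,3}  new={0,1,4}  stable
  step 7. node 0  ⊔preds={0,1,2,3,4}  new={0,1,2,3,4}  old={0,1,2,4}  +wl: 

Least fixpoint reached:
  node 0: {0,1,2,3,4}
  node 1: {0,2,4}
  node 2: {0,1,2,3,4}
  node 3: {1,2,3,4}
  node 4: {1,3}
  node 5: {0,1,4}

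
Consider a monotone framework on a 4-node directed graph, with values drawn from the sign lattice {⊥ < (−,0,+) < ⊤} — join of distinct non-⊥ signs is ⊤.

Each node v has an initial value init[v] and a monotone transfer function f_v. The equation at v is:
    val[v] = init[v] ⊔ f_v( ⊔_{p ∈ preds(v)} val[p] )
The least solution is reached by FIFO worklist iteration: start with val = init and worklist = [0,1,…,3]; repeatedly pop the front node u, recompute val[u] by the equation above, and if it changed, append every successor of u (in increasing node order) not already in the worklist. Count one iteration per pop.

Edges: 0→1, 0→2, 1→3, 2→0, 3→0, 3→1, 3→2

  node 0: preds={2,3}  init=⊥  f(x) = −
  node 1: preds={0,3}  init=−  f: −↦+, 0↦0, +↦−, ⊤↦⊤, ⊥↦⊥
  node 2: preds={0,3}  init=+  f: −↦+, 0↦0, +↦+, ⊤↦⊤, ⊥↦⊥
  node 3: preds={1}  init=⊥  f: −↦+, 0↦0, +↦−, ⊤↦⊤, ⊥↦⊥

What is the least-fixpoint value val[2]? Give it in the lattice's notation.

⊤

Iteration log — 8 steps:
  step 1. node 0  ⊔preds=+  new=−  old=⊥  +wl: 
  step 2. node 1  ⊔preds=−  new=⊤  old=−  +wl: 
  step 3. node 2  ⊔preds=−  new=+  stable
  step 4. node 3  ⊔preds=⊤  new=⊤  old=⊥  +wl: 0,1,2
  step 5. node 0  ⊔preds=⊤  new=−  stable
  step 6. node 1  ⊔preds=⊤  new=⊤  stable
  step 7. node 2  ⊔preds=⊤  new=⊤  old=+  +wl: 0
  step 8. node 0  ⊔preds=⊤  new=−  stable

Least fixpoint reached:
  node 0: −
  node 1: ⊤
  node 2: ⊤
  node 3: ⊤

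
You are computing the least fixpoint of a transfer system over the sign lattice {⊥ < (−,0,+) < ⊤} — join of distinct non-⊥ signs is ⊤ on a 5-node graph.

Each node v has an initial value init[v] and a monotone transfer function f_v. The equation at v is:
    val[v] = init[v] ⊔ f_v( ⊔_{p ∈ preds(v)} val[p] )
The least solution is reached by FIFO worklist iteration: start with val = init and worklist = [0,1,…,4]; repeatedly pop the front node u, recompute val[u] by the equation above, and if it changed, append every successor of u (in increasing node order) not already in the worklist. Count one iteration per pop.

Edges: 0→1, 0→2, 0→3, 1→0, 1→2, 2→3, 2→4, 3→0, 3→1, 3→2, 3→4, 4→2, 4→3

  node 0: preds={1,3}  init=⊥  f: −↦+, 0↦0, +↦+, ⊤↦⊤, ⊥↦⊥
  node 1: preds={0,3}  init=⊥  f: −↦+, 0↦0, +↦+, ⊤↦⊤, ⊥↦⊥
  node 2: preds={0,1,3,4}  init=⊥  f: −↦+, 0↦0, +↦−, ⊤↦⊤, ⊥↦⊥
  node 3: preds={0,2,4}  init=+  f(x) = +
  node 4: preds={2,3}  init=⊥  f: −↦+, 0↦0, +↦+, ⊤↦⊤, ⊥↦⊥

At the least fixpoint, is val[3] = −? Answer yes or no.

Iteration log — 9 steps:
  step 1. node 0  ⊔preds=+  new=+  old=⊥  +wl: 
  step 2. node 1  ⊔preds=+  new=+  old=⊥  +wl: 0
  step 3. node 2  ⊔preds=+  new=−  old=⊥  +wl: 
  step 4. node 3  ⊔preds=⊤  new=+  stable
  step 5. node 4  ⊔preds=⊤  new=⊤  old=⊥  +wl: 2,3
  step 6. node 0  ⊔preds=+  new=+  stable
  step 7. node 2  ⊔preds=⊤  new=⊤  old=−  +wl: 4
  step 8. node 3  ⊔preds=⊤  new=+  stable
  step 9. node 4  ⊔preds=⊤  new=⊤  stable

Least fixpoint reached:
  node 0: +
  node 1: +
  node 2: ⊤
  node 3: +
  node 4: ⊤

no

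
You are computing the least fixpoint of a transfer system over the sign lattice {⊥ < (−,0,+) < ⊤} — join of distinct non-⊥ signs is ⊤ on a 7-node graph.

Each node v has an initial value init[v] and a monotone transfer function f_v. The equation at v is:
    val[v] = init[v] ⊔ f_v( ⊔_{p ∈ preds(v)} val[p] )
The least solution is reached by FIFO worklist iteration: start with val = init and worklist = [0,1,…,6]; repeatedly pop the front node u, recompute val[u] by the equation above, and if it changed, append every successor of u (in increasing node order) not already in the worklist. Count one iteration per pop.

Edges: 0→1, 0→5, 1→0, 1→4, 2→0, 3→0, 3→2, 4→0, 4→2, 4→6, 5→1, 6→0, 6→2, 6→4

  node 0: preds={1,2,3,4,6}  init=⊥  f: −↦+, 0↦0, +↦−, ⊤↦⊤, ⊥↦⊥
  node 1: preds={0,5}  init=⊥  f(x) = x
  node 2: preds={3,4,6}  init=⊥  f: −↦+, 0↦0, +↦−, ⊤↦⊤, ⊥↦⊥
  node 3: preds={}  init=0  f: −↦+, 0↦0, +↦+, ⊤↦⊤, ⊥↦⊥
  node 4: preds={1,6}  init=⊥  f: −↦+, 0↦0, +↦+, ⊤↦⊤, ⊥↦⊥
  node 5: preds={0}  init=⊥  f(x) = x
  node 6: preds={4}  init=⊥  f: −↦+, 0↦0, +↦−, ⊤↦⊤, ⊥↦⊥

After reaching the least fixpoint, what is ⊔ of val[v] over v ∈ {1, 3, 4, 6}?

Trace (11 dequeues):
  [1] u=0 | in 0 | out 0 | prev ⊥ | push {}
  [2] u=1 | in 0 | out 0 | prev ⊥ | push {0}
  [3] u=2 | in 0 | out 0 | prev ⊥ | push {}
  [4] u=3 | in ⊥ | out 0 | ==
  [5] u=4 | in 0 | out 0 | prev ⊥ | push {2}
  [6] u=5 | in 0 | out 0 | prev ⊥ | push {1}
  [7] u=6 | in 0 | out 0 | prev ⊥ | push {4}
  [8] u=0 | in 0 | out 0 | ==
  [9] u=2 | in 0 | out 0 | ==
  [10] u=1 | in 0 | out 0 | ==
  [11] u=4 | in 0 | out 0 | ==

Converged values:
  [0] 0
  [1] 0
  [2] 0
  [3] 0
  [4] 0
  [5] 0
  [6] 0

0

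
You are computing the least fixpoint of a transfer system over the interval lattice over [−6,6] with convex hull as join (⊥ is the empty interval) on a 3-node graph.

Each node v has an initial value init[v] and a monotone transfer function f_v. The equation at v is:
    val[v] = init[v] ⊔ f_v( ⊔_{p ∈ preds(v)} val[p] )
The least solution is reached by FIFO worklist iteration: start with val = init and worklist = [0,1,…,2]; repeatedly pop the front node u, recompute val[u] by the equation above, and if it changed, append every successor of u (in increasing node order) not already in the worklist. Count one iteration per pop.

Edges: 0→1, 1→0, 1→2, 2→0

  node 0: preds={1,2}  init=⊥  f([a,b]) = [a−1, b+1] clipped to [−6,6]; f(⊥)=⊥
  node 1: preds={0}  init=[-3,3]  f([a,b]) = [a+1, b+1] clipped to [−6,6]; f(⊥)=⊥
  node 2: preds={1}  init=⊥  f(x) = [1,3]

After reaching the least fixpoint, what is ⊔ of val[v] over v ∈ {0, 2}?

Worklist (7 pops):
  #1 pop 0: in=[-3,3] → [-4,4] (was ⊥); enqueue []
  #2 pop 1: in=[-4,4] → [-3,5] (was [-3,3]); enqueue [0]
  #3 pop 2: in=[-3,5] → [1,3] (was ⊥); enqueue []
  #4 pop 0: in=[-3,5] → [-4,6] (was [-4,4]); enqueue [1]
  #5 pop 1: in=[-4,6] → [-3,6] (was [-3,5]); enqueue [0,2]
  #6 pop 0: in=[-3,6] → [-4,6] (no change)
  #7 pop 2: in=[-3,6] → [1,3] (no change)

Fixpoint:
  val[0] = [-4,6]
  val[1] = [-3,6]
  val[2] = [1,3]

[-4,6]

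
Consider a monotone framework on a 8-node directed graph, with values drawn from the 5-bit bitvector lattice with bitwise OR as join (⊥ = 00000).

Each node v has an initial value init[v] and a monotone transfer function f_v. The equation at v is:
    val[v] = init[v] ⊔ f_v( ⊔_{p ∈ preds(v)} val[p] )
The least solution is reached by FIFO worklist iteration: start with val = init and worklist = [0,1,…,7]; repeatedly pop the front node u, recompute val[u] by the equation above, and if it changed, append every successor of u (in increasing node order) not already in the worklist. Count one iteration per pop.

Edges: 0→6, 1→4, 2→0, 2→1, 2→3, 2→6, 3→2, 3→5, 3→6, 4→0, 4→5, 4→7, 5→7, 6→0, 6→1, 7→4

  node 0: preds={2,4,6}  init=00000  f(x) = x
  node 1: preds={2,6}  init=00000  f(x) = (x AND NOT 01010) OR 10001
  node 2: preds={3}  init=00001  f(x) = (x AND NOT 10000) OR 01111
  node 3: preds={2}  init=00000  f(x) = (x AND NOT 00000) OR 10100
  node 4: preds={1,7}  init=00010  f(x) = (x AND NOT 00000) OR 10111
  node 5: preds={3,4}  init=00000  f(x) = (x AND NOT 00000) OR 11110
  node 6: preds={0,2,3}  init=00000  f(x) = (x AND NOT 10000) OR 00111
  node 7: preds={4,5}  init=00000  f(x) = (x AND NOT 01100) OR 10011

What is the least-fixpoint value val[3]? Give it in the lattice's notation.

Worklist (13 pops):
  #1 pop 0: in=00011 → 00011 (was 00000); enqueue []
  #2 pop 1: in=00001 → 10001 (was 00000); enqueue []
  #3 pop 2: in=00000 → 01111 (was 00001); enqueue [0,1]
  #4 pop 3: in=01111 → 11111 (was 00000); enqueue [2]
  #5 pop 4: in=10001 → 10111 (was 00010); enqueue []
  #6 pop 5: in=11111 → 11111 (was 00000); enqueue []
  #7 pop 6: in=11111 → 01111 (was 00000); enqueue []
  #8 pop 7: in=11111 → 10011 (was 00000); enqueue [4]
  #9 pop 0: in=11111 → 11111 (was 00011); enqueue [6]
  #10 pop 1: in=01111 → 10101 (was 10001); enqueue []
  #11 pop 2: in=11111 → 01111 (no change)
  #12 pop 4: in=10111 → 10111 (no change)
  #13 pop 6: in=11111 → 01111 (no change)

Fixpoint:
  val[0] = 11111
  val[1] = 10101
  val[2] = 01111
  val[3] = 11111
  val[4] = 10111
  val[5] = 11111
  val[6] = 01111
  val[7] = 10011

11111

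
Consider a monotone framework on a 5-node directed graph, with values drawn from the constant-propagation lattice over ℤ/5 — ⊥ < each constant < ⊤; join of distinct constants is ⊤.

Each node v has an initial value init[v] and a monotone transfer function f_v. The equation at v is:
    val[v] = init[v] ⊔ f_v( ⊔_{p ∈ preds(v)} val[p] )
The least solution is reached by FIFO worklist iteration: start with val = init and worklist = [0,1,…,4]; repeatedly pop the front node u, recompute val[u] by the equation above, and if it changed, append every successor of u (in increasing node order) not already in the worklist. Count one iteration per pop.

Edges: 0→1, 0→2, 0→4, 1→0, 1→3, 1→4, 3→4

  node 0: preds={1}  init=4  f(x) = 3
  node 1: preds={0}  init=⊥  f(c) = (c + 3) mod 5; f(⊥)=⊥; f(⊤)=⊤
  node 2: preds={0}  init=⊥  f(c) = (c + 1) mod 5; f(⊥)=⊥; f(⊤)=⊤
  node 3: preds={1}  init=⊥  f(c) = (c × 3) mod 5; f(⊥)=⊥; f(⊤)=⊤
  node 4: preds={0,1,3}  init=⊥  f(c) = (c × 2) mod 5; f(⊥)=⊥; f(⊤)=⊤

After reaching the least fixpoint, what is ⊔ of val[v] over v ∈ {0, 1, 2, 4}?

⊤

Worklist (6 pops):
  #1 pop 0: in=⊥ → ⊤ (was 4); enqueue []
  #2 pop 1: in=⊤ → ⊤ (was ⊥); enqueue [0]
  #3 pop 2: in=⊤ → ⊤ (was ⊥); enqueue []
  #4 pop 3: in=⊤ → ⊤ (was ⊥); enqueue []
  #5 pop 4: in=⊤ → ⊤ (was ⊥); enqueue []
  #6 pop 0: in=⊤ → ⊤ (no change)

Fixpoint:
  val[0] = ⊤
  val[1] = ⊤
  val[2] = ⊤
  val[3] = ⊤
  val[4] = ⊤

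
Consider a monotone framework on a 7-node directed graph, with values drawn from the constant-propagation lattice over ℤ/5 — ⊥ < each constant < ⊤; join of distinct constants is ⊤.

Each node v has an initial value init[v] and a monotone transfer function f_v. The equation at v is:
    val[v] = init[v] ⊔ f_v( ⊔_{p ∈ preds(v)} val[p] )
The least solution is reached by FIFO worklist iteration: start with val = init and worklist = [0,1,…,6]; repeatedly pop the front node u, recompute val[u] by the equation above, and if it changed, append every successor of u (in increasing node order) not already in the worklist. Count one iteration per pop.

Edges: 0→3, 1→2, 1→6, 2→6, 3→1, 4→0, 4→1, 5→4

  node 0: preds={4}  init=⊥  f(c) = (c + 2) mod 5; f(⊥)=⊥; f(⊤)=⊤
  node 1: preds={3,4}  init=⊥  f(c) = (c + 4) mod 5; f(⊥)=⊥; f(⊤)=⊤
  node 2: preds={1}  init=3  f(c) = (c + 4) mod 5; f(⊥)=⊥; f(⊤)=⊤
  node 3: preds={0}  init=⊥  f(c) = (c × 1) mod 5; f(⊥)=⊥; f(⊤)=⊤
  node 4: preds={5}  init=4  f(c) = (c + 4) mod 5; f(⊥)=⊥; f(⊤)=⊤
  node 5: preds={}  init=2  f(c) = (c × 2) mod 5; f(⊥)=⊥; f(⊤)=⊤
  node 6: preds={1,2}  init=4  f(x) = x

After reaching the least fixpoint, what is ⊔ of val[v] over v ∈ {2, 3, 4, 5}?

⊤

Trace (13 dequeues):
  [1] u=0 | in 4 | out 1 | prev ⊥ | push {}
  [2] u=1 | in 4 | out 3 | prev ⊥ | push {}
  [3] u=2 | in 3 | out ⊤ | prev 3 | push {}
  [4] u=3 | in 1 | out 1 | prev ⊥ | push {1}
  [5] u=4 | in 2 | out ⊤ | prev 4 | push {0}
  [6] u=5 | in ⊥ | out 2 | ==
  [7] u=6 | in ⊤ | out ⊤ | prev 4 | push {}
  [8] u=1 | in ⊤ | out ⊤ | prev 3 | push {2,6}
  [9] u=0 | in ⊤ | out ⊤ | prev 1 | push {3}
  [10] u=2 | in ⊤ | out ⊤ | ==
  [11] u=6 | in ⊤ | out ⊤ | ==
  [12] u=3 | in ⊤ | out ⊤ | prev 1 | push {1}
  [13] u=1 | in ⊤ | out ⊤ | ==

Converged values:
  [0] ⊤
  [1] ⊤
  [2] ⊤
  [3] ⊤
  [4] ⊤
  [5] 2
  [6] ⊤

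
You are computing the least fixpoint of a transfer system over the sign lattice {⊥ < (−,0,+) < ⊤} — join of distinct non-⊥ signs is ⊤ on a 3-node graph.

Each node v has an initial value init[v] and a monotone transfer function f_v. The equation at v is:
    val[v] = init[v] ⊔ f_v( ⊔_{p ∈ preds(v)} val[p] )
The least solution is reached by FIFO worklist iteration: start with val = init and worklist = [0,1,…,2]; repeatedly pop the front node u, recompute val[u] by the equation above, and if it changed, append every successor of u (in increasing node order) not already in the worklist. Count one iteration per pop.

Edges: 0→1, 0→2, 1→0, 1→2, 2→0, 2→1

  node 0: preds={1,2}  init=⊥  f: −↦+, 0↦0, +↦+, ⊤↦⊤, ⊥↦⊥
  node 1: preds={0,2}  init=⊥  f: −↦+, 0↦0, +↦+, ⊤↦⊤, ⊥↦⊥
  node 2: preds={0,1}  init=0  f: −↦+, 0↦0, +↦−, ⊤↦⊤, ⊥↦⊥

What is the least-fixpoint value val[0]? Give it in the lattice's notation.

Worklist (4 pops):
  #1 pop 0: in=0 → 0 (was ⊥); enqueue []
  #2 pop 1: in=0 → 0 (was ⊥); enqueue [0]
  #3 pop 2: in=0 → 0 (no change)
  #4 pop 0: in=0 → 0 (no change)

Fixpoint:
  val[0] = 0
  val[1] = 0
  val[2] = 0

0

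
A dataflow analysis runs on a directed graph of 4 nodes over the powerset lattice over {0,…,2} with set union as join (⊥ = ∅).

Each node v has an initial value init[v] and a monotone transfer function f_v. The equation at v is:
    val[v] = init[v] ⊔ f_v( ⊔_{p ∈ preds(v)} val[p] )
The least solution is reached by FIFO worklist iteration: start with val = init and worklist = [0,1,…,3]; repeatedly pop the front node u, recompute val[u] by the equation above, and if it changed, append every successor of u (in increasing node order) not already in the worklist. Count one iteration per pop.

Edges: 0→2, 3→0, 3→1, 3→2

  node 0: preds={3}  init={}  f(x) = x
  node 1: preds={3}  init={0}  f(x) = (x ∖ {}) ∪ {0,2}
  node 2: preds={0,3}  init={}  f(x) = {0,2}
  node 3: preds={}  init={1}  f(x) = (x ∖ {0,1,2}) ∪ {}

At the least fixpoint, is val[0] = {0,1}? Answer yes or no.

no

Trace (4 dequeues):
  [1] u=0 | in {1} | out {1} | prev {} | push {}
  [2] u=1 | in {1} | out {0,1,2} | prev {0} | push {}
  [3] u=2 | in {1} | out {0,2} | prev {} | push {}
  [4] u=3 | in {} | out {1} | ==

Converged values:
  [0] {1}
  [1] {0,1,2}
  [2] {0,2}
  [3] {1}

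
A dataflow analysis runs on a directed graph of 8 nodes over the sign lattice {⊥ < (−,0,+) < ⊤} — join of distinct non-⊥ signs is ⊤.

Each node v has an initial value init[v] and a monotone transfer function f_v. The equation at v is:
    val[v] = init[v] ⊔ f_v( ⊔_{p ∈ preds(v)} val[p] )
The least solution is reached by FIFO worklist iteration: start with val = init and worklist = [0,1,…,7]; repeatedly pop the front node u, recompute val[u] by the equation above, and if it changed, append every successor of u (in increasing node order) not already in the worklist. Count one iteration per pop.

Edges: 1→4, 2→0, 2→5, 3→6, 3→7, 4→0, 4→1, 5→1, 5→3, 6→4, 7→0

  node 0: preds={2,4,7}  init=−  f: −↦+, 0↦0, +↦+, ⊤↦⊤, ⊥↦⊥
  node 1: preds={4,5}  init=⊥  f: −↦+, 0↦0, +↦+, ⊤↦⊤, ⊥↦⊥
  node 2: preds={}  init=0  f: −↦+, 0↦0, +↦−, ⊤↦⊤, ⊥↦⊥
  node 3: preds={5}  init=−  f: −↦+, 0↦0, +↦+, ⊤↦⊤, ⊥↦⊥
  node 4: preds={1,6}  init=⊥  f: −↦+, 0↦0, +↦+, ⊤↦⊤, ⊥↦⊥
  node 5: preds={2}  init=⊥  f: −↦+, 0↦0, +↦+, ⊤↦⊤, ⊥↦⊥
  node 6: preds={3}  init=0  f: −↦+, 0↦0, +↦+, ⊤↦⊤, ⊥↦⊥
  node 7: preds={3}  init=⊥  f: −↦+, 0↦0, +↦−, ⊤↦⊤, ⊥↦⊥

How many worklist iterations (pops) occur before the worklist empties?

Worklist (17 pops):
  #1 pop 0: in=0 → ⊤ (was −); enqueue []
  #2 pop 1: in=⊥ → ⊥ (no change)
  #3 pop 2: in=⊥ → 0 (no change)
  #4 pop 3: in=⊥ → − (no change)
  #5 pop 4: in=0 → 0 (was ⊥); enqueue [0,1]
  #6 pop 5: in=0 → 0 (was ⊥); enqueue [3]
  #7 pop 6: in=− → ⊤ (was 0); enqueue [4]
  #8 pop 7: in=− → + (was ⊥); enqueue []
  #9 pop 0: in=⊤ → ⊤ (no change)
  #10 pop 1: in=0 → 0 (was ⊥); enqueue []
  #11 pop 3: in=0 → ⊤ (was −); enqueue [6,7]
  #12 pop 4: in=⊤ → ⊤ (was 0); enqueue [0,1]
  #13 pop 6: in=⊤ → ⊤ (no change)
  #14 pop 7: in=⊤ → ⊤ (was +); enqueue []
  #15 pop 0: in=⊤ → ⊤ (no change)
  #16 pop 1: in=⊤ → ⊤ (was 0); enqueue [4]
  #17 pop 4: in=⊤ → ⊤ (no change)

Fixpoint:
  val[0] = ⊤
  val[1] = ⊤
  val[2] = 0
  val[3] = ⊤
  val[4] = ⊤
  val[5] = 0
  val[6] = ⊤
  val[7] = ⊤

17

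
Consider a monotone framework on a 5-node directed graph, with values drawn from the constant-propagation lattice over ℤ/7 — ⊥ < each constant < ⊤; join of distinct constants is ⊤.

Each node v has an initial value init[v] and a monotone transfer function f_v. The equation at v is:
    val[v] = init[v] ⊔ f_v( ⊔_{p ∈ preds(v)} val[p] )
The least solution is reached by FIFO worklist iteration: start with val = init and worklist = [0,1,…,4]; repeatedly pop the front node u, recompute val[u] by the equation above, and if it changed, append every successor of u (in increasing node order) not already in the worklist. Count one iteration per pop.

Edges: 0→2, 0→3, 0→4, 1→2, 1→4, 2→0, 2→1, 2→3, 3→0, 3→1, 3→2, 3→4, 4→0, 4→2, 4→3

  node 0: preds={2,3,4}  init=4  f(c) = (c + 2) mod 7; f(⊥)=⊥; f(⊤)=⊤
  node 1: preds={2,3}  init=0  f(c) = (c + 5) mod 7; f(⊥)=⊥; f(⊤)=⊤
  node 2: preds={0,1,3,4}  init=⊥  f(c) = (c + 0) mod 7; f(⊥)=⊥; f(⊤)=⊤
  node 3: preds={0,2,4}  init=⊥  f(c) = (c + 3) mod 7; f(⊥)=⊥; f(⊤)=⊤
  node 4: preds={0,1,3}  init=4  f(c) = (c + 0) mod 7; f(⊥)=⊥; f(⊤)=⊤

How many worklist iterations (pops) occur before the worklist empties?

Iteration log — 10 steps:
  step 1. node 0  ⊔preds=4  new=⊤  old=4  +wl: 
  step 2. node 1  ⊔preds=⊥  new=0  stable
  step 3. node 2  ⊔preds=⊤  new=⊤  old=⊥  +wl: 0,1
  step 4. node 3  ⊔preds=⊤  new=⊤  old=⊥  +wl: 2
  step 5. node 4  ⊔preds=⊤  new=⊤  old=4  +wl: 3
  step 6. node 0  ⊔preds=⊤  new=⊤  stable
  step 7. node 1  ⊔preds=⊤  new=⊤  old=0  +wl: 4
  step 8. node 2  ⊔preds=⊤  new=⊤  stable
  step 9. node 3  ⊔preds=⊤  new=⊤  stable
  step 10. node 4  ⊔preds=⊤  new=⊤  stable

Least fixpoint reached:
  node 0: ⊤
  node 1: ⊤
  node 2: ⊤
  node 3: ⊤
  node 4: ⊤

10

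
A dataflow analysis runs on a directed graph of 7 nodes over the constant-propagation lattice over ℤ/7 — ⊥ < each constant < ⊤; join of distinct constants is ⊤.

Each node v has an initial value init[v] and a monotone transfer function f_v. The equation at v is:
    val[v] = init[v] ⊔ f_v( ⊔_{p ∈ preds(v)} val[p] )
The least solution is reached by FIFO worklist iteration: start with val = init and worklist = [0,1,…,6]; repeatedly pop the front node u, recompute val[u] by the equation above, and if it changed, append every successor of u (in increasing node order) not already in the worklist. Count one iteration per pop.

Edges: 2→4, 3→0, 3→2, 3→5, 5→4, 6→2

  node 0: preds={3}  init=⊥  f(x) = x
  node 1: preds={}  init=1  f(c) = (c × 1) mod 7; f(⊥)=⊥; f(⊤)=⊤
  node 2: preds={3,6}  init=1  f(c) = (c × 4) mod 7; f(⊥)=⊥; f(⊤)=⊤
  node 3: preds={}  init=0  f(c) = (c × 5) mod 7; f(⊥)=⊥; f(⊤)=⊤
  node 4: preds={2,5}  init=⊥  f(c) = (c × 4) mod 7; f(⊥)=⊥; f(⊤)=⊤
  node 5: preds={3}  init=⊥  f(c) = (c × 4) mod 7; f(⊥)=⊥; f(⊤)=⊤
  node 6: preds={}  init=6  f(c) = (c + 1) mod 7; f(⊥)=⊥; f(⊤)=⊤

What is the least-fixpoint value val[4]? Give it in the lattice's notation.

⊤

Trace (8 dequeues):
  [1] u=0 | in 0 | out 0 | prev ⊥ | push {}
  [2] u=1 | in ⊥ | out 1 | ==
  [3] u=2 | in ⊤ | out ⊤ | prev 1 | push {}
  [4] u=3 | in ⊥ | out 0 | ==
  [5] u=4 | in ⊤ | out ⊤ | prev ⊥ | push {}
  [6] u=5 | in 0 | out 0 | prev ⊥ | push {4}
  [7] u=6 | in ⊥ | out 6 | ==
  [8] u=4 | in ⊤ | out ⊤ | ==

Converged values:
  [0] 0
  [1] 1
  [2] ⊤
  [3] 0
  [4] ⊤
  [5] 0
  [6] 6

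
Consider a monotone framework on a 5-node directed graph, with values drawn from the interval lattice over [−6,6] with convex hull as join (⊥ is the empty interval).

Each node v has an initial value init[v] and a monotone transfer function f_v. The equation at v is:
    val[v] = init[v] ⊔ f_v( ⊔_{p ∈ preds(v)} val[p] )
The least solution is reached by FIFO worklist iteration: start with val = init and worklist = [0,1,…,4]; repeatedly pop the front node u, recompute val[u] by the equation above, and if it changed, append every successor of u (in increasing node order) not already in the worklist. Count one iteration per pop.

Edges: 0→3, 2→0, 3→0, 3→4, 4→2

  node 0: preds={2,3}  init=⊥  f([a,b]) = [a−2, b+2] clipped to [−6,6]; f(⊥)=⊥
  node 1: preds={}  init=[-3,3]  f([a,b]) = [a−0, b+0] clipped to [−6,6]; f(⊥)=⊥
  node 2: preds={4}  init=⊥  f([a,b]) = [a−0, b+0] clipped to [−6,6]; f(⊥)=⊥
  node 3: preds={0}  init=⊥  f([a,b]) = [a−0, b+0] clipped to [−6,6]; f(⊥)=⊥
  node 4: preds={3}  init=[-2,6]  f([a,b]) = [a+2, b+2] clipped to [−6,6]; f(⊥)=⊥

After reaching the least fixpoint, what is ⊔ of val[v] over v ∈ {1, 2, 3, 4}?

[-6,6]

Trace (14 dequeues):
  [1] u=0 | in ⊥ | out ⊥ | ==
  [2] u=1 | in ⊥ | out [-3,3] | ==
  [3] u=2 | in [-2,6] | out [-2,6] | prev ⊥ | push {0}
  [4] u=3 | in ⊥ | out ⊥ | ==
  [5] u=4 | in ⊥ | out [-2,6] | ==
  [6] u=0 | in [-2,6] | out [-4,6] | prev ⊥ | push {3}
  [7] u=3 | in [-4,6] | out [-4,6] | prev ⊥ | push {0,4}
  [8] u=0 | in [-4,6] | out [-6,6] | prev [-4,6] | push {3}
  [9] u=4 | in [-4,6] | out [-2,6] | ==
  [10] u=3 | in [-6,6] | out [-6,6] | prev [-4,6] | push {0,4}
  [11] u=0 | in [-6,6] | out [-6,6] | ==
  [12] u=4 | in [-6,6] | out [-4,6] | prev [-2,6] | push {2}
  [13] u=2 | in [-4,6] | out [-4,6] | prev [-2,6] | push {0}
  [14] u=0 | in [-6,6] | out [-6,6] | ==

Converged values:
  [0] [-6,6]
  [1] [-3,3]
  [2] [-4,6]
  [3] [-6,6]
  [4] [-4,6]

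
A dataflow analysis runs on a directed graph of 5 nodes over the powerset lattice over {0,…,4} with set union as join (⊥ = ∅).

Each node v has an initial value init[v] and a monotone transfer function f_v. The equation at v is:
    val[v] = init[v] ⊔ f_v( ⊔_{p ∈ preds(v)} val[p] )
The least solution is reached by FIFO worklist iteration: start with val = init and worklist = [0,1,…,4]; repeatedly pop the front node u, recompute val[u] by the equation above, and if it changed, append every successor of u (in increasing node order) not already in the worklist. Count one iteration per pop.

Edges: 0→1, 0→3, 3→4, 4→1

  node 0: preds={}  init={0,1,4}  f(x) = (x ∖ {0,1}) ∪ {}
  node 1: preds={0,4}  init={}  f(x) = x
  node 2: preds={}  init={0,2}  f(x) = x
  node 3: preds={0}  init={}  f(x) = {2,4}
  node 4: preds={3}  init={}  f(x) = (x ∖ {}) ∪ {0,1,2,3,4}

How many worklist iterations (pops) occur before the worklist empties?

Worklist (6 pops):
  #1 pop 0: in={} → {0,1,4} (no change)
  #2 pop 1: in={0,1,4} → {0,1,4} (was {}); enqueue []
  #3 pop 2: in={} → {0,2} (no change)
  #4 pop 3: in={0,1,4} → {2,4} (was {}); enqueue []
  #5 pop 4: in={2,4} → {0,1,2,3,4} (was {}); enqueue [1]
  #6 pop 1: in={0,1,2,3,4} → {0,1,2,3,4} (was {0,1,4}); enqueue []

Fixpoint:
  val[0] = {0,1,4}
  val[1] = {0,1,2,3,4}
  val[2] = {0,2}
  val[3] = {2,4}
  val[4] = {0,1,2,3,4}

6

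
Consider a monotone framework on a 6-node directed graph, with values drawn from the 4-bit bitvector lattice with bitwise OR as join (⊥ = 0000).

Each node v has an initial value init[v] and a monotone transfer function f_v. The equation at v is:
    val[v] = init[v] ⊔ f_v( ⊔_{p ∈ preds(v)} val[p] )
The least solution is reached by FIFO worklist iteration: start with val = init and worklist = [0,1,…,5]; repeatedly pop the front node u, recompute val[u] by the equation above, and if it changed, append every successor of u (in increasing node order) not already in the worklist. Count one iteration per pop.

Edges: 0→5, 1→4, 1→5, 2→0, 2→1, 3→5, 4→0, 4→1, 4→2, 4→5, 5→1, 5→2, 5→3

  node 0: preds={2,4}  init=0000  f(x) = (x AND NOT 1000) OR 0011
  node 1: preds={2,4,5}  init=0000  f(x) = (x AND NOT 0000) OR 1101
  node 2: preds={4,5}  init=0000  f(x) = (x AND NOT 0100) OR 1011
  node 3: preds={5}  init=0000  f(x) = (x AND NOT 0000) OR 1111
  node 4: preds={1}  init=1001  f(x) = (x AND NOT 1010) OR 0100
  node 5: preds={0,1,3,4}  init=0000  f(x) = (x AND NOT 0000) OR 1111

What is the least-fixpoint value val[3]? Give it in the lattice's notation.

1111

Trace (12 dequeues):
  [1] u=0 | in 1001 | out 0011 | prev 0000 | push {}
  [2] u=1 | in 1001 | out 1101 | prev 0000 | push {}
  [3] u=2 | in 1001 | out 1011 | prev 0000 | push {0,1}
  [4] u=3 | in 0000 | out 1111 | prev 0000 | push {}
  [5] u=4 | in 1101 | out 1101 | prev 1001 | push {2}
  [6] u=5 | in 1111 | out 1111 | prev 0000 | push {3}
  [7] u=0 | in 1111 | out 0111 | prev 0011 | push {5}
  [8] u=1 | in 1111 | out 1111 | prev 1101 | push {4}
  [9] u=2 | in 1111 | out 1011 | ==
  [10] u=3 | in 1111 | out 1111 | ==
  [11] u=5 | in 1111 | out 1111 | ==
  [12] u=4 | in 1111 | out 1101 | ==

Converged values:
  [0] 0111
  [1] 1111
  [2] 1011
  [3] 1111
  [4] 1101
  [5] 1111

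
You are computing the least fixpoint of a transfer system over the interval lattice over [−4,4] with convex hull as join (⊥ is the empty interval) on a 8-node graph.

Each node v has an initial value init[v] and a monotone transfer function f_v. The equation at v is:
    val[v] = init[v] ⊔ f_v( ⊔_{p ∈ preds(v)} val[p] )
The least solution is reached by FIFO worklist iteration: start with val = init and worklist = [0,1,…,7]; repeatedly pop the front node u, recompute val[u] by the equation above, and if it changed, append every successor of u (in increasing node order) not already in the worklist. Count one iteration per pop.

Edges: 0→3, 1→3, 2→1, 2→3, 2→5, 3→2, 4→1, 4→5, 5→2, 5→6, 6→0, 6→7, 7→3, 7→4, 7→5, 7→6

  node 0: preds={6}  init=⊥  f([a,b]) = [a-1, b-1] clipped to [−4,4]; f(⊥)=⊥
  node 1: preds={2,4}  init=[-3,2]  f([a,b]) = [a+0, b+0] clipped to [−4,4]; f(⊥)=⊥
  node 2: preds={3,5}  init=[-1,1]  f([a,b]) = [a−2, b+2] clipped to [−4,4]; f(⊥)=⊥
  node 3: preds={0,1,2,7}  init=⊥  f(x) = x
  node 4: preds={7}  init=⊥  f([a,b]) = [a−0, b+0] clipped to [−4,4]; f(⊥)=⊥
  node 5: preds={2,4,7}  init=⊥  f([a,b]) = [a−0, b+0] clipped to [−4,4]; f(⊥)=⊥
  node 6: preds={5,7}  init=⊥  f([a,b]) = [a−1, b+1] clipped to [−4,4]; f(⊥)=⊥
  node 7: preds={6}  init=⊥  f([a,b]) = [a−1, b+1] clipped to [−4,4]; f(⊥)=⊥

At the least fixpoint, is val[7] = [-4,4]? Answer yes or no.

yes

Trace (23 dequeues):
  [1] u=0 | in ⊥ | out ⊥ | ==
  [2] u=1 | in [-1,1] | out [-3,2] | ==
  [3] u=2 | in ⊥ | out [-1,1] | ==
  [4] u=3 | in [-3,2] | out [-3,2] | prev ⊥ | push {2}
  [5] u=4 | in ⊥ | out ⊥ | ==
  [6] u=5 | in [-1,1] | out [-1,1] | prev ⊥ | push {}
  [7] u=6 | in [-1,1] | out [-2,2] | prev ⊥ | push {0}
  [8] u=7 | in [-2,2] | out [-3,3] | prev ⊥ | push {3,4,5,6}
  [9] u=2 | in [-3,2] | out [-4,4] | prev [-1,1] | push {1}
  [10] u=0 | in [-2,2] | out [-3,1] | prev ⊥ | push {}
  [11] u=3 | in [-4,4] | out [-4,4] | prev [-3,2] | push {2}
  [12] u=4 | in [-3,3] | out [-3,3] | prev ⊥ | push {}
  [13] u=5 | in [-4,4] | out [-4,4] | prev [-1,1] | push {}
  [14] u=6 | in [-4,4] | out [-4,4] | prev [-2,2] | push {0,7}
  [15] u=1 | in [-4,4] | out [-4,4] | prev [-3,2] | push {3}
  [16] u=2 | in [-4,4] | out [-4,4] | ==
  [17] u=0 | in [-4,4] | out [-4,3] | prev [-3,1] | push {}
  [18] u=7 | in [-4,4] | out [-4,4] | prev [-3,3] | push {4,5,6}
  [19] u=3 | in [-4,4] | out [-4,4] | ==
  [20] u=4 | in [-4,4] | out [-4,4] | prev [-3,3] | push {1}
  [21] u=5 | in [-4,4] | out [-4,4] | ==
  [22] u=6 | in [-4,4] | out [-4,4] | ==
  [23] u=1 | in [-4,4] | out [-4,4] | ==

Converged values:
  [0] [-4,3]
  [1] [-4,4]
  [2] [-4,4]
  [3] [-4,4]
  [4] [-4,4]
  [5] [-4,4]
  [6] [-4,4]
  [7] [-4,4]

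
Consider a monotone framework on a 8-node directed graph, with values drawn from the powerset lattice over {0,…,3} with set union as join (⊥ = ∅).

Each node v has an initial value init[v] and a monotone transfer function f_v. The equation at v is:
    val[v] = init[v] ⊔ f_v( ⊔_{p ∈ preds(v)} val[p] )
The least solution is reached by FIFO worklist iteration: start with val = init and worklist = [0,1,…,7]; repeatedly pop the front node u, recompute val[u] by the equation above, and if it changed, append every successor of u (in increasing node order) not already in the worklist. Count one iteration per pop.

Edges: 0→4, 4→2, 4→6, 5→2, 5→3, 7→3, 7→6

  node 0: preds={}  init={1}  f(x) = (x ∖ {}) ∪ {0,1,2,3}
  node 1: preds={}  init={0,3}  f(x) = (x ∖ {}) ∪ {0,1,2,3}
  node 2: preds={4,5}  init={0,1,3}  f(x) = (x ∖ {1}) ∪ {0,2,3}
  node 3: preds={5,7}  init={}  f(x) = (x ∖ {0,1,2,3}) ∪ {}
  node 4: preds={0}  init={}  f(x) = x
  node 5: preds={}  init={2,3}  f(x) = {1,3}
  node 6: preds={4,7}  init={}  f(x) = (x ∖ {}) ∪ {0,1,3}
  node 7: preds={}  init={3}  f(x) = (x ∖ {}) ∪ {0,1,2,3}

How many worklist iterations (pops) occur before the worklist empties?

11

Trace (11 dequeues):
  [1] u=0 | in {} | out {0,1,2,3} | prev {1} | push {}
  [2] u=1 | in {} | out {0,1,2,3} | prev {0,3} | push {}
  [3] u=2 | in {2,3} | out {0,1,2,3} | prev {0,1,3} | push {}
  [4] u=3 | in {2,3} | out {} | ==
  [5] u=4 | in {0,1,2,3} | out {0,1,2,3} | prev {} | push {2}
  [6] u=5 | in {} | out {1,2,3} | prev {2,3} | push {3}
  [7] u=6 | in {0,1,2,3} | out {0,1,2,3} | prev {} | push {}
  [8] u=7 | in {} | out {0,1,2,3} | prev {3} | push {6}
  [9] u=2 | in {0,1,2,3} | out {0,1,2,3} | ==
  [10] u=3 | in {0,1,2,3} | out {} | ==
  [11] u=6 | in {0,1,2,3} | out {0,1,2,3} | ==

Converged values:
  [0] {0,1,2,3}
  [1] {0,1,2,3}
  [2] {0,1,2,3}
  [3] {}
  [4] {0,1,2,3}
  [5] {1,2,3}
  [6] {0,1,2,3}
  [7] {0,1,2,3}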